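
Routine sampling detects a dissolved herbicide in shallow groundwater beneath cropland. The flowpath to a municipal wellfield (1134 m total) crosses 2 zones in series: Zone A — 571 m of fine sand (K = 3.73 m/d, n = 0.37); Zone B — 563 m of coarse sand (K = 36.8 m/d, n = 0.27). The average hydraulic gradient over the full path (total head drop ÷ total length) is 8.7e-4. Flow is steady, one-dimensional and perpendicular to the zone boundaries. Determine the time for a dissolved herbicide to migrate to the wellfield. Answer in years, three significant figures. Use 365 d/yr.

170 years

Continuity: the same q passes through each zone, so ΔH = q·Σ(L_j/K_j) — the zones act as resistances in series.
Σ(L/K) = 571/3.73 + 563/36.8 = 153.1 + 15.30 = 168.4 d
K_eq = L_total / Σ(L/K) = 1134 / 168.4 = 6.735 m/d
q = K_eq · i = 6.735 × 8.7e-4 = 0.005859 m/d (same in every zone)
Zone A: v = q/n = 0.005859/0.37 = 0.01584 m/d → t_A = 571/0.01584 = 36060 d
Zone B: v = q/n = 0.005859/0.27 = 0.02170 m/d → t_B = 563/0.02170 = 25940 d
Total t = 36060 + 25940 = 62000 d
   = 62000 / 365 = 170 yr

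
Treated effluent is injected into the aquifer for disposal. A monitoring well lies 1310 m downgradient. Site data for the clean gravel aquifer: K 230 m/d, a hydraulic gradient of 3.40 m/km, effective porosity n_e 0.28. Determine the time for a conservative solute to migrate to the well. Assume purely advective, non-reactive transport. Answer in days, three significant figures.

Specific discharge q = 230 × 0.0034 = 0.7820 m/d
v_s = q/n_e = 0.7820/0.28 = 2.793 m/d
t = L / v = 1310 / 2.793 = 469.1 d

469 days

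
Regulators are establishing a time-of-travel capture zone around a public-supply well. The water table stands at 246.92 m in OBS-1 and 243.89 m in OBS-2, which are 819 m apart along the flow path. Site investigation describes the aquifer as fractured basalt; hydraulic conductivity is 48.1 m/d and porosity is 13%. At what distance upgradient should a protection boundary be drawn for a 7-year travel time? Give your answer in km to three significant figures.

3.50 km

Hydraulic gradient i = (246.92 − 243.89) / 819 = 3.03 / 819 = 0.003700
q = Ki = 48.1 × 0.003700 = 0.1780 m/d
Seepage velocity v = q / n = 0.1780 / 0.13 = 1.369 m/d
T = 7 yr × 365 = 2555 d
L = v × T = 1.369 × 2555 = 3497 m
   = 3.50 km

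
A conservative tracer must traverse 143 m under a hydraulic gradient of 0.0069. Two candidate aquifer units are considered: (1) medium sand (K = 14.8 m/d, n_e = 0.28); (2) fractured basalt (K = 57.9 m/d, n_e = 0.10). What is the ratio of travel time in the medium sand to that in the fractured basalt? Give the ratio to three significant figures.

Unit 1 (medium sand): v = 14.8×0.0069/0.28 = 0.3647 m/d, t = 143/0.3647 = 392.1 d
Unit 2 (fractured basalt): v = 57.9×0.0069/0.10 = 3.995 m/d, t = 143/3.995 = 35.79 d
t(medium sand) / t(fractured basalt) = 392.1/35.79 = 11.0

11.0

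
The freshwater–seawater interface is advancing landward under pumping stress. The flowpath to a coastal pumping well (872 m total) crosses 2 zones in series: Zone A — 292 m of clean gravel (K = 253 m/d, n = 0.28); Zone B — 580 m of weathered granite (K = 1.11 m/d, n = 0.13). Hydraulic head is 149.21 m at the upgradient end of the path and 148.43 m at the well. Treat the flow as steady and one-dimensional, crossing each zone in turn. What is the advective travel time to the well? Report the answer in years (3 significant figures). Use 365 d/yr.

Total head drop ΔH = 149.21 − 148.43 = 0.78 m
Steady 1-D flow in series ⇒ the Darcy flux q is identical in every zone and the zone head losses add (resistances L/K in series).
Σ(L/K) = 292/253 + 580/1.11 = 1.154 + 522.5 = 523.7 d
q = ΔH / Σ(L/K) = 0.78 / 523.7 = 0.001489 m/d (same in every zone)
Zone A: v = q/n = 0.001489/0.28 = 0.005320 m/d → t_A = 292/0.005320 = 54890 d
Zone B: v = q/n = 0.001489/0.13 = 0.01146 m/d → t_B = 580/0.01146 = 50620 d
Total t = 54890 + 50620 = 105500 d
   = 105500 / 365 = 289 yr

289 years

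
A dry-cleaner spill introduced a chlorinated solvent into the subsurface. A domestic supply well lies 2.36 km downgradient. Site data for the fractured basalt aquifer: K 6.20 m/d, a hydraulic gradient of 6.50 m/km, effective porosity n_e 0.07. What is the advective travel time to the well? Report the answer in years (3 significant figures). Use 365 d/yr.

11.2 years

Specific discharge q = 6.20 × 0.0065 = 0.04030 m/d
v = Ki/n = 6.20·0.0065/0.07 = 0.5757 m/d
L = 2.36 km = 2360 m
t = L / v = 2360 / 0.5757 = 4099 d
   = 4099 / 365 = 11.2 yr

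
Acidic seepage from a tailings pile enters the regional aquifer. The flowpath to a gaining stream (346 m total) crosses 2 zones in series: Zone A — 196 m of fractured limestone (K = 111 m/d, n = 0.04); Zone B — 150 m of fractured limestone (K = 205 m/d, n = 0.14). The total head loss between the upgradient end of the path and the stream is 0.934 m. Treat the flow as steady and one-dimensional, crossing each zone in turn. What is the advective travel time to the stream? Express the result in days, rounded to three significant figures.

Steady 1-D flow in series ⇒ the Darcy flux q is identical in every zone and the zone head losses add (resistances L/K in series).
Σ(L/K) = 196/111 + 150/205 = 1.766 + 0.7317 = 2.497 d
q = ΔH / Σ(L/K) = 0.934 / 2.497 = 0.3740 m/d (same in every zone)
Zone A: v = q/n = 0.3740/0.04 = 9.349 m/d → t_A = 196/9.349 = 20.96 d
Zone B: v = q/n = 0.3740/0.14 = 2.671 m/d → t_B = 150/2.671 = 56.15 d
Total t = 20.96 + 56.15 = 77.12 d

77.1 days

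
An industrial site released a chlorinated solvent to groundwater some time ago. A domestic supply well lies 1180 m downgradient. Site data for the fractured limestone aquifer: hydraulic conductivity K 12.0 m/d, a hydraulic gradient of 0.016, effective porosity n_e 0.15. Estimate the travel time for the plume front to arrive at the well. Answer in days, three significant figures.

922 days

Specific discharge q = 12.0 × 0.016 = 0.1920 m/d
v_s = q/n_e = 0.1920/0.15 = 1.280 m/d
t = L / v = 1180 / 1.280 = 921.9 d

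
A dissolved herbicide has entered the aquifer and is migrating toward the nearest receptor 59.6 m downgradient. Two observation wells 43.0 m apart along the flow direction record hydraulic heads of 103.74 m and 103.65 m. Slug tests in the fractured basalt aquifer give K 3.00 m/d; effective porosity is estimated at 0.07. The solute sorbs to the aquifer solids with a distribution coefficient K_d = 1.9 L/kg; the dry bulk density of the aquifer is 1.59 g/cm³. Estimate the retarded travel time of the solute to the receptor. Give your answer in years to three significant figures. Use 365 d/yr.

80.4 years

Hydraulic gradient i = (103.74 − 103.65) / 43.0 = 0.09 / 43.0 = 0.002093
Darcy flux q = K·i = 3.00 × 0.002093 = 0.006279 m/d
v = Ki/n = 3.00·0.002093/0.07 = 0.08970 m/d
Retardation R = 1 + ρ_b·K_d/n = 1 + 1.59×1.9/0.07 = 44.16
Contaminant velocity v_c = v/R = 0.08970/44.16 = 0.002031 m/d
t = L/v_c = 59.6/0.002031 = 29340 d
   = 29340/365 = 80.4 yr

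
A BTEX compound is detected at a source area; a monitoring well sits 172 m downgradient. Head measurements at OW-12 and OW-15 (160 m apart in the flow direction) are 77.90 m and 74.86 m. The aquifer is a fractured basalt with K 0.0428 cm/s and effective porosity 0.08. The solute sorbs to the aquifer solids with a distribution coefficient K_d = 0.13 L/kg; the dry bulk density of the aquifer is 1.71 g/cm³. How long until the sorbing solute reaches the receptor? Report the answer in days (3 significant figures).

Hydraulic gradient i = (77.90 − 74.86) / 160 = 3.04 / 160 = 0.01900
K = 0.0428 cm/s × 864 = 36.98 m/d
q = Ki = 36.98 × 0.01900 = 0.7026 m/d
v = Ki/n = 36.98·0.01900/0.08 = 8.783 m/d
Retardation R = 1 + ρ_b·K_d/n = 1 + 1.71×0.13/0.08 = 3.779
Contaminant velocity v_c = v/R = 8.783/3.779 = 2.324 m/d
t = L/v_c = 172/2.324 = 74.00 d

74.0 days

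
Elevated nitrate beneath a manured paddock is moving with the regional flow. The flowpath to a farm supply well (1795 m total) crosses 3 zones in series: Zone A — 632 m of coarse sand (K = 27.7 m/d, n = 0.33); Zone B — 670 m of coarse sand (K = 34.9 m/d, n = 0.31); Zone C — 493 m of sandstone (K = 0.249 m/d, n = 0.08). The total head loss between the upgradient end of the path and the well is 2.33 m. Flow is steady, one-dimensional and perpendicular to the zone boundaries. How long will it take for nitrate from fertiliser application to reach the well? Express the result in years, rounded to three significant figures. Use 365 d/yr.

Continuity: the same q passes through each zone, so ΔH = q·Σ(L_j/K_j) — the zones act as resistances in series.
Σ(L/K) = 632/27.7 + 670/34.9 + 493/0.249 = 22.82 + 19.20 + 1980 = 2022 d
q = ΔH / Σ(L/K) = 2.33 / 2022 = 0.001152 m/d (same in every zone)
Zone A: v = q/n = 0.001152/0.33 = 0.003492 m/d → t_A = 632/0.003492 = 181000 d
Zone B: v = q/n = 0.001152/0.31 = 0.003717 m/d → t_B = 670/0.003717 = 180200 d
Zone C: v = q/n = 0.001152/0.08 = 0.01440 m/d → t_C = 493/0.01440 = 34230 d
Total t = 181000 + 180200 + 34230 = 395400 d
   = 395400 / 365 = 1080 yr

1080 years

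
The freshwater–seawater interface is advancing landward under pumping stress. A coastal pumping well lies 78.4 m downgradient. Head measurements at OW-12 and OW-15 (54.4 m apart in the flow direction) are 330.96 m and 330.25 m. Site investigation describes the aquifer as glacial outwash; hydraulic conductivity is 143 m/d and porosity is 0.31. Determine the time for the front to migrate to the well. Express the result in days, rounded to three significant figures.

Hydraulic gradient i = (330.96 − 330.25) / 54.4 = 0.71 / 54.4 = 0.01305
Darcy flux q = K·i = 143 × 0.01305 = 1.866 m/d
v_s = q/n_e = 1.866/0.31 = 6.021 m/d
t = L / v = 78.4 / 6.021 = 13.02 d

13.0 days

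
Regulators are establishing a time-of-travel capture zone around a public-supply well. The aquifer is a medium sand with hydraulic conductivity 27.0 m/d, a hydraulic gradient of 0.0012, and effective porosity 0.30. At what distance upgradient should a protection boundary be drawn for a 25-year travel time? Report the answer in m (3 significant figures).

Specific discharge q = 27.0 × 0.0012 = 0.03240 m/d
v = Ki/n = 27.0·0.0012/0.30 = 0.1080 m/d
T = 25 yr × 365 = 9125 d
L = v × T = 0.1080 × 9125 = 985.5 m

986 m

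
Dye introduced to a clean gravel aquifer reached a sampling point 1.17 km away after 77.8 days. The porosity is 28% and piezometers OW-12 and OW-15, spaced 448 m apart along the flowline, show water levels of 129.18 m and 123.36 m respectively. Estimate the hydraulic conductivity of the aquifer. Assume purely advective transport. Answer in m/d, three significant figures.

Hydraulic gradient i = (129.18 − 123.36) / 448 = 5.82 / 448 = 0.01299
L = 1.17 km = 1170 m
v = L / t = 1170 / 77.8 = 15.04 m/d
K = v · n / i = 15.04 × 0.28 / 0.01299 = 324 m/d

324 m/d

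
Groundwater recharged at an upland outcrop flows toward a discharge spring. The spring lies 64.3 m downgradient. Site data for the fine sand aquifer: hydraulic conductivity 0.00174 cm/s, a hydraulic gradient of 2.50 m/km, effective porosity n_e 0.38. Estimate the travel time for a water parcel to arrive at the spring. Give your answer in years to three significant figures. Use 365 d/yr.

17.8 years

K = 0.00174 cm/s × 864 = 1.503 m/d
Specific discharge q = 1.503 × 0.0025 = 0.003758 m/d
Seepage velocity v = q / n = 0.003758 / 0.38 = 0.009891 m/d
t = L / v = 64.3 / 0.009891 = 6501 d
   = 6501 / 365 = 17.8 yr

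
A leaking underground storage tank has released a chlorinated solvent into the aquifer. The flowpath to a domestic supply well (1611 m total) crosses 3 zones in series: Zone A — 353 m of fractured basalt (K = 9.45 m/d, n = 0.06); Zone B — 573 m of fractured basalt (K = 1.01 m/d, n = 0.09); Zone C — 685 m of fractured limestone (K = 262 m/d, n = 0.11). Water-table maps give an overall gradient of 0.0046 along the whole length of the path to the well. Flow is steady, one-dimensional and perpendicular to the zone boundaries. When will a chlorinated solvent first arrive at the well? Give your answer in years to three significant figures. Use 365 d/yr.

Steady 1-D flow in series ⇒ the Darcy flux q is identical in every zone and the zone head losses add (resistances L/K in series).
Σ(L/K) = 353/9.45 + 573/1.01 + 685/262 = 37.35 + 567.3 + 2.615 = 607.3 d
K_eq = L_total / Σ(L/K) = 1611 / 607.3 = 2.653 m/d
q = K_eq · i = 2.653 × 0.0046 = 0.01220 m/d (same in every zone)
Zone A: v = q/n = 0.01220/0.06 = 0.2034 m/d → t_A = 353/0.2034 = 1736 d
Zone B: v = q/n = 0.01220/0.09 = 0.1356 m/d → t_B = 573/0.1356 = 4226 d
Zone C: v = q/n = 0.01220/0.11 = 0.1109 m/d → t_C = 685/0.1109 = 6175 d
Total t = 1736 + 4226 + 6175 = 12140 d
   = 12140 / 365 = 33.3 yr

33.3 years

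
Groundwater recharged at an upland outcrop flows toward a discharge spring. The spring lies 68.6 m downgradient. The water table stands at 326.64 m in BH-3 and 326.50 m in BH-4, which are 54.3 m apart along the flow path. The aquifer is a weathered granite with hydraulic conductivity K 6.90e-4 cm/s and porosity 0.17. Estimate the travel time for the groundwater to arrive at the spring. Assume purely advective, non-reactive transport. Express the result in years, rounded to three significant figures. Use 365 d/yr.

20.8 years

Hydraulic gradient i = (326.64 − 326.50) / 54.3 = 0.14 / 54.3 = 0.002578
K = 6.90e-4 cm/s × 864 = 0.5962 m/d
Darcy flux q = K·i = 0.5962 × 0.002578 = 0.001537 m/d
Seepage velocity v = q / n = 0.001537 / 0.17 = 0.009042 m/d
t = L / v = 68.6 / 0.009042 = 7587 d
   = 7587 / 365 = 20.8 yr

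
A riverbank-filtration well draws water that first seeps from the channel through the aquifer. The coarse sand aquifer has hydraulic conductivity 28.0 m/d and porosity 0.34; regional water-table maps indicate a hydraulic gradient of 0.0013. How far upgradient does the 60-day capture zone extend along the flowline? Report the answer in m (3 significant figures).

6.42 m

Specific discharge q = 28.0 × 0.0013 = 0.03640 m/d
v = Ki/n = 28.0·0.0013/0.34 = 0.1071 m/d
L = v × T = 0.1071 × 60 = 6.424 m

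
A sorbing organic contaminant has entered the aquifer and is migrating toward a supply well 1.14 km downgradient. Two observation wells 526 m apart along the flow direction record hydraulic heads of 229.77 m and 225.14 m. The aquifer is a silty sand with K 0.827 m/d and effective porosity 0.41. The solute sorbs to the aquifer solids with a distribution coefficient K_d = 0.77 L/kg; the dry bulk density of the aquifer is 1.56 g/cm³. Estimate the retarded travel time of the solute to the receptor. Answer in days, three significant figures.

Hydraulic gradient i = (229.77 − 225.14) / 526 = 4.63 / 526 = 0.008802
Darcy flux q = K·i = 0.827 × 0.008802 = 0.007279 m/d
v_s = q/n_e = 0.007279/0.41 = 0.01775 m/d
Retardation R = 1 + ρ_b·K_d/n = 1 + 1.56×0.77/0.41 = 3.930
Contaminant velocity v_c = v/R = 0.01775/3.930 = 0.004518 m/d
L = 1.14 km = 1140 m
t = L/v_c = 1140/0.004518 = 252300 d

252000 days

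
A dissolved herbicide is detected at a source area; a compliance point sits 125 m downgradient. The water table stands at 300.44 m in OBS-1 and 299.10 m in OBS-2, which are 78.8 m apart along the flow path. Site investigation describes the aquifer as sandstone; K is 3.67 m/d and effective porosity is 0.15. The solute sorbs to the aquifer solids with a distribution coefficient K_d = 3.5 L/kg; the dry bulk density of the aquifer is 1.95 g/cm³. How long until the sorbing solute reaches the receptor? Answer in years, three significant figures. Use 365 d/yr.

38.3 years

Hydraulic gradient i = (300.44 − 299.10) / 78.8 = 1.34 / 78.8 = 0.01701
Specific discharge q = 3.67 × 0.01701 = 0.06241 m/d
Seepage velocity v = q / n = 0.06241 / 0.15 = 0.4161 m/d
Retardation R = 1 + ρ_b·K_d/n = 1 + 1.95×3.5/0.15 = 46.50
Contaminant velocity v_c = v/R = 0.4161/46.50 = 0.008947 m/d
t = L/v_c = 125/0.008947 = 13970 d
   = 13970/365 = 38.3 yr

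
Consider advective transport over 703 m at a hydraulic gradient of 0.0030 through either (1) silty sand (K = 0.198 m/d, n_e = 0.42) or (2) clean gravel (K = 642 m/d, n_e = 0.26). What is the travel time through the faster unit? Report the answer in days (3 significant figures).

Unit 1 (silty sand): v = 0.198×0.0030/0.42 = 0.001414 m/d, t = 703/0.001414 = 497100 d
Unit 2 (clean gravel): v = 642×0.0030/0.26 = 7.408 m/d, t = 703/7.408 = 94.90 d
Faster unit: t = 94.9 d

94.9 days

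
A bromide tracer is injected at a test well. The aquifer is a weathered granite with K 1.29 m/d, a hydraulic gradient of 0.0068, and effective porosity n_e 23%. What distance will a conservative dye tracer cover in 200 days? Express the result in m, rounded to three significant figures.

7.63 m

Darcy flux q = K·i = 1.29 × 0.0068 = 0.008772 m/d
Seepage velocity v = q / n = 0.008772 / 0.23 = 0.03814 m/d
L = v × T = 0.03814 × 200 = 7.628 m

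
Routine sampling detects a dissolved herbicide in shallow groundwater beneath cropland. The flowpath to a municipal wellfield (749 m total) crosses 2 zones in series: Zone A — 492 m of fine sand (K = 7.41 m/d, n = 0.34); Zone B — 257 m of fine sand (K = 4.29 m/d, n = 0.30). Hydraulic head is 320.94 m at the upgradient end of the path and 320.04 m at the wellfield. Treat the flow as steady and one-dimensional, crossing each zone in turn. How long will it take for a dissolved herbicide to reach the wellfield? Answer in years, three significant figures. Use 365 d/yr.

94.0 years

Total head drop ΔH = 320.94 − 320.04 = 0.90 m
Continuity: the same q passes through each zone, so ΔH = q·Σ(L_j/K_j) — the zones act as resistances in series.
Σ(L/K) = 492/7.41 + 257/4.29 = 66.40 + 59.91 = 126.3 d
q = ΔH / Σ(L/K) = 0.90 / 126.3 = 0.007126 m/d (same in every zone)
Zone A: v = q/n = 0.007126/0.34 = 0.02096 m/d → t_A = 492/0.02096 = 23480 d
Zone B: v = q/n = 0.007126/0.30 = 0.02375 m/d → t_B = 257/0.02375 = 10820 d
Total t = 23480 + 10820 = 34300 d
   = 34300 / 365 = 94.0 yr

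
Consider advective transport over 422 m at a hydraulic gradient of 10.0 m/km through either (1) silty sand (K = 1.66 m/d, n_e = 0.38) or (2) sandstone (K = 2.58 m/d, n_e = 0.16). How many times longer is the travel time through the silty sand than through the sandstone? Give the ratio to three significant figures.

3.69

Unit 1 (silty sand): v = 1.66×0.010/0.38 = 0.04368 m/d, t = 422/0.04368 = 9660 d
Unit 2 (sandstone): v = 2.58×0.010/0.16 = 0.1613 m/d, t = 422/0.1613 = 2617 d
t(silty sand) / t(sandstone) = 9660/2617 = 3.69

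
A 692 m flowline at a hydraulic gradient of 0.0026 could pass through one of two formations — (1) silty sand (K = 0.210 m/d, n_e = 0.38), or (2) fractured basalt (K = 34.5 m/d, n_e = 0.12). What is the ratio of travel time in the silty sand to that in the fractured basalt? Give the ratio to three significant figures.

Unit 1 (silty sand): v = 0.210×0.0026/0.38 = 0.001437 m/d, t = 692/0.001437 = 481600 d
Unit 2 (fractured basalt): v = 34.5×0.0026/0.12 = 0.7475 m/d, t = 692/0.7475 = 925.8 d
t(silty sand) / t(fractured basalt) = 481600/925.8 = 520

520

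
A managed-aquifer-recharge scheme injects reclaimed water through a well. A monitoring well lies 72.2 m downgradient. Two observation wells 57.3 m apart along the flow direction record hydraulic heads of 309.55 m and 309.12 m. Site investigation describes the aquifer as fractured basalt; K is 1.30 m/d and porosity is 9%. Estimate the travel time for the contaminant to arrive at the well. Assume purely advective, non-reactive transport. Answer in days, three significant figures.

666 days

Hydraulic gradient i = (309.55 − 309.12) / 57.3 = 0.43 / 57.3 = 0.007504
Darcy flux q = K·i = 1.30 × 0.007504 = 0.009756 m/d
Average linear velocity = 0.009756 / 0.09 = 0.1084 m/d
t = L / v = 72.2 / 0.1084 = 666.1 d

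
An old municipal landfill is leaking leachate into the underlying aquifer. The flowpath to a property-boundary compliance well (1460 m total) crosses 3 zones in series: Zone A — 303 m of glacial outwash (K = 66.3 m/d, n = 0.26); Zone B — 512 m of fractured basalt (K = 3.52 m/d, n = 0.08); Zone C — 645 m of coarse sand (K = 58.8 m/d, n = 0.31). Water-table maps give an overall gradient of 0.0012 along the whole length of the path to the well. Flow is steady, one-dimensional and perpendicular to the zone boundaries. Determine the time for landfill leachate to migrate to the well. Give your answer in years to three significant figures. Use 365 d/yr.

For zones in series the flux q is common to all zones; the equivalent conductivity is the harmonic (thickness-weighted) mean, K_eq = L_total / Σ(L_j/K_j).
Σ(L/K) = 303/66.3 + 512/3.52 + 645/58.8 = 4.570 + 145.5 + 10.97 = 161.0 d
K_eq = L_total / Σ(L/K) = 1460 / 161.0 = 9.069 m/d
q = K_eq · i = 9.069 × 0.0012 = 0.01088 m/d (same in every zone)
Zone A: v = q/n = 0.01088/0.26 = 0.04186 m/d → t_A = 303/0.04186 = 7239 d
Zone B: v = q/n = 0.01088/0.08 = 0.1360 m/d → t_B = 512/0.1360 = 3764 d
Zone C: v = q/n = 0.01088/0.31 = 0.03510 m/d → t_C = 645/0.03510 = 18370 d
Total t = 7239 + 3764 + 18370 = 29380 d
   = 29380 / 365 = 80.5 yr

80.5 years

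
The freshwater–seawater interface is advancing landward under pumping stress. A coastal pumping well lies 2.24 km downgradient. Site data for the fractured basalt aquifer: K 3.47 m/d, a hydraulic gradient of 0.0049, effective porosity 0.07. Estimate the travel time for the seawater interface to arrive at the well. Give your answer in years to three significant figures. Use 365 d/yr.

25.3 years

Specific discharge q = 3.47 × 0.0049 = 0.01700 m/d
v_s = q/n_e = 0.01700/0.07 = 0.2429 m/d
L = 2.24 km = 2240 m
t = L / v = 2240 / 0.2429 = 9222 d
   = 9222 / 365 = 25.3 yr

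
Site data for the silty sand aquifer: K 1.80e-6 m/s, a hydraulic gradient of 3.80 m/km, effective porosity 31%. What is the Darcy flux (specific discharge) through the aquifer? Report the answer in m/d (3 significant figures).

5.91e-4 m/d

K = 1.80e-6 m/s × 86400 s/d = 0.1555 m/d
Specific discharge q = 0.1555 × 0.0038 = 5.910e-4 m/d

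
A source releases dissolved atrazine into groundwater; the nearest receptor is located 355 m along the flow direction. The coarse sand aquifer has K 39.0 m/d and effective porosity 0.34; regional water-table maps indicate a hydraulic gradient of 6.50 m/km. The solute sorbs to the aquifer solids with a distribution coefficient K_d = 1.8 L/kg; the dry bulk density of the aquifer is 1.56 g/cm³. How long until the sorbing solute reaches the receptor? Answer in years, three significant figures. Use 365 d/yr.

q = Ki = 39.0 × 0.0065 = 0.2535 m/d
Average linear velocity = 0.2535 / 0.34 = 0.7456 m/d
Retardation R = 1 + ρ_b·K_d/n = 1 + 1.56×1.8/0.34 = 9.259
Contaminant velocity v_c = v/R = 0.7456/9.259 = 0.08053 m/d
t = L/v_c = 355/0.08053 = 4408 d
   = 4408/365 = 12.1 yr

12.1 years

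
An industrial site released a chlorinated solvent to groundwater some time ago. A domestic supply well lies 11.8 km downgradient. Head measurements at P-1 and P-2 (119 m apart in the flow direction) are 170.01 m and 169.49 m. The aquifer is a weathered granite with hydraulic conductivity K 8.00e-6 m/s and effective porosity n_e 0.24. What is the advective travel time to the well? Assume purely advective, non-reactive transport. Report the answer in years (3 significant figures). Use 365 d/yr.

Hydraulic gradient i = (170.01 − 169.49) / 119 = 0.52 / 119 = 0.004370
K = 8.00e-6 m/s × 86400 s/d = 0.6912 m/d
q = Ki = 0.6912 × 0.004370 = 0.003020 m/d
Average linear velocity = 0.003020 / 0.24 = 0.01258 m/d
L = 11.8 km = 11800 m
t = L / v = 11800 / 0.01258 = 937600 d
   = 937600 / 365 = 2570 yr

2570 years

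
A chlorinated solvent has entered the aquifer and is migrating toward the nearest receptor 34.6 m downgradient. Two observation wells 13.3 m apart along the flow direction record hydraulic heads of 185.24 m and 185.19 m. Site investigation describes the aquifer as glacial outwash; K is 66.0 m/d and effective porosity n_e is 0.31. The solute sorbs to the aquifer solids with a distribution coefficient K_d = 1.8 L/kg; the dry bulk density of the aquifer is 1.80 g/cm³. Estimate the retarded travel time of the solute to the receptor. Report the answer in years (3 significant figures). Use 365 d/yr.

1.36 years

Hydraulic gradient i = (185.24 − 185.19) / 13.3 = 0.05 / 13.3 = 0.003759
Darcy flux q = K·i = 66.0 × 0.003759 = 0.2481 m/d
v = Ki/n = 66.0·0.003759/0.31 = 0.8004 m/d
Retardation R = 1 + ρ_b·K_d/n = 1 + 1.80×1.8/0.31 = 11.45
Contaminant velocity v_c = v/R = 0.8004/11.45 = 0.06989 m/d
t = L/v_c = 34.6/0.06989 = 495.0 d
   = 495.0/365 = 1.36 yr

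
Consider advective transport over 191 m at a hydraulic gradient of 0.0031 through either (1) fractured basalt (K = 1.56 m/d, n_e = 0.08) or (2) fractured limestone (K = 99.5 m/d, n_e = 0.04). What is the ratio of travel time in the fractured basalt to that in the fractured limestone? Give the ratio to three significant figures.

Unit 1 (fractured basalt): v = 1.56×0.0031/0.08 = 0.06045 m/d, t = 191/0.06045 = 3160 d
Unit 2 (fractured limestone): v = 99.5×0.0031/0.04 = 7.711 m/d, t = 191/7.711 = 24.77 d
t(fractured basalt) / t(fractured limestone) = 3160/24.77 = 128

128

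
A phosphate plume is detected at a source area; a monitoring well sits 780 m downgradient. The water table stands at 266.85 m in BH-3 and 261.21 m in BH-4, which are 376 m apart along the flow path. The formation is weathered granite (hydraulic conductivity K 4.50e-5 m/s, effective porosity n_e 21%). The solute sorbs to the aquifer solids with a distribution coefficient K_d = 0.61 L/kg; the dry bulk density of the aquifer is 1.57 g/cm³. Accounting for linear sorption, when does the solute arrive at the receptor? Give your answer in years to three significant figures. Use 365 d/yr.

Hydraulic gradient i = (266.85 − 261.21) / 376 = 5.64 / 376 = 0.01500
K = 4.50e-5 m/s × 86400 s/d = 3.888 m/d
Specific discharge q = 3.888 × 0.01500 = 0.05832 m/d
v_s = q/n_e = 0.05832/0.21 = 0.2777 m/d
Retardation R = 1 + ρ_b·K_d/n = 1 + 1.57×0.61/0.21 = 5.560
Contaminant velocity v_c = v/R = 0.2777/5.560 = 0.04994 m/d
t = L/v_c = 780/0.04994 = 15620 d
   = 15620/365 = 42.8 yr

42.8 years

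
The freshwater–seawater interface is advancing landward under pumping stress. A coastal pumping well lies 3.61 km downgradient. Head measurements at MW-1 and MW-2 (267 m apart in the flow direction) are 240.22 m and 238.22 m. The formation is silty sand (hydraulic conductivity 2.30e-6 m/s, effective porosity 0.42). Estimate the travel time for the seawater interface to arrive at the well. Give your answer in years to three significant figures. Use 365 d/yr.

Hydraulic gradient i = (240.22 − 238.22) / 267 = 2.00 / 267 = 0.007491
K = 2.30e-6 m/s × 86400 s/d = 0.1987 m/d
Darcy flux q = K·i = 0.1987 × 0.007491 = 0.001489 m/d
v = Ki/n = 0.1987·0.007491/0.42 = 0.003544 m/d
L = 3.61 km = 3610 m
t = L / v = 3610 / 0.003544 = 1.019e6 d
   = 1.019e6 / 365 = 2790 yr

2790 years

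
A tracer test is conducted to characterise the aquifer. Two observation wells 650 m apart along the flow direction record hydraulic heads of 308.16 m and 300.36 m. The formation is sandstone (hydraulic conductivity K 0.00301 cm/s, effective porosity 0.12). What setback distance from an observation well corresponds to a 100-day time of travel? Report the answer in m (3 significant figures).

Hydraulic gradient i = (308.16 − 300.36) / 650 = 7.80 / 650 = 0.01200
K = 0.00301 cm/s × 864 = 2.601 m/d
Specific discharge q = 2.601 × 0.01200 = 0.03121 m/d
Average linear velocity = 0.03121 / 0.12 = 0.2601 m/d
L = v × T = 0.2601 × 100 = 26.01 m

26.0 m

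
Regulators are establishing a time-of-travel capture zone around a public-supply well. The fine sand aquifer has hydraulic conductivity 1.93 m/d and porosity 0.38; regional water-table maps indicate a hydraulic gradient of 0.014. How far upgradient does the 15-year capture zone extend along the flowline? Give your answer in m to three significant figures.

q = Ki = 1.93 × 0.014 = 0.02702 m/d
Seepage velocity v = q / n = 0.02702 / 0.38 = 0.07111 m/d
T = 15 yr × 365 = 5475 d
L = v × T = 0.07111 × 5475 = 389.3 m

389 m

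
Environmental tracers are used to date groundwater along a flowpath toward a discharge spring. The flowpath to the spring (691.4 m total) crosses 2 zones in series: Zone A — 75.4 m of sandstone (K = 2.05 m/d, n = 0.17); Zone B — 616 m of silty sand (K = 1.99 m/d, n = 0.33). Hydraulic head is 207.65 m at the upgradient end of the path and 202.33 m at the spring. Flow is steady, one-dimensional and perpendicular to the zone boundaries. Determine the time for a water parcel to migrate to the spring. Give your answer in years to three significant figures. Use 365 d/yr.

38.5 years

Total head drop ΔH = 207.65 − 202.33 = 5.32 m
Continuity: the same q passes through each zone, so ΔH = q·Σ(L_j/K_j) — the zones act as resistances in series.
Σ(L/K) = 75.4/2.05 + 616/1.99 = 36.78 + 309.5 = 346.3 d
q = ΔH / Σ(L/K) = 5.32 / 346.3 = 0.01536 m/d (same in every zone)
Zone A: v = q/n = 0.01536/0.17 = 0.09036 m/d → t_A = 75.4/0.09036 = 834.4 d
Zone B: v = q/n = 0.01536/0.33 = 0.04655 m/d → t_B = 616/0.04655 = 13230 d
Total t = 834.4 + 13230 = 14070 d
   = 14070 / 365 = 38.5 yr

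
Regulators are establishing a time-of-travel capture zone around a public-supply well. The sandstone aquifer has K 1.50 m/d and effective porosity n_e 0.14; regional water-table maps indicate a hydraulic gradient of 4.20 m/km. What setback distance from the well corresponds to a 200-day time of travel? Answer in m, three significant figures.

9.00 m

Darcy flux q = K·i = 1.50 × 0.0042 = 0.006300 m/d
Seepage velocity v = q / n = 0.006300 / 0.14 = 0.04500 m/d
L = v × T = 0.04500 × 200 = 9.000 m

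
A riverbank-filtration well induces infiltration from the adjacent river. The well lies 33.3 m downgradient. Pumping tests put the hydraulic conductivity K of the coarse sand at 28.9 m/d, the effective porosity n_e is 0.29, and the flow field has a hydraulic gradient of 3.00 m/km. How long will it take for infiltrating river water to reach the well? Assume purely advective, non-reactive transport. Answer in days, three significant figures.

Darcy flux q = K·i = 28.9 × 0.0030 = 0.08670 m/d
Seepage velocity v = q / n = 0.08670 / 0.29 = 0.2990 m/d
t = L / v = 33.3 / 0.2990 = 111.4 d

111 days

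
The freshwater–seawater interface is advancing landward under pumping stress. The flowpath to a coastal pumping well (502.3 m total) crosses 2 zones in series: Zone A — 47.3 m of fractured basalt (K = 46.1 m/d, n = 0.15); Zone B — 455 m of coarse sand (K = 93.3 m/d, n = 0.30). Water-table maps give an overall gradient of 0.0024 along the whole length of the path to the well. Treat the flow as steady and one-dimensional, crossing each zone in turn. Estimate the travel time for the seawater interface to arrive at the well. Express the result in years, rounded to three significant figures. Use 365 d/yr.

1.93 years

Continuity: the same q passes through each zone, so ΔH = q·Σ(L_j/K_j) — the zones act as resistances in series.
Σ(L/K) = 47.3/46.1 + 455/93.3 = 1.026 + 4.877 = 5.903 d
K_eq = L_total / Σ(L/K) = 502.3 / 5.903 = 85.10 m/d
q = K_eq · i = 85.10 × 0.0024 = 0.2042 m/d (same in every zone)
Zone A: v = q/n = 0.2042/0.15 = 1.362 m/d → t_A = 47.3/1.362 = 34.74 d
Zone B: v = q/n = 0.2042/0.30 = 0.6808 m/d → t_B = 455/0.6808 = 668.4 d
Total t = 34.74 + 668.4 = 703.1 d
   = 703.1 / 365 = 1.93 yr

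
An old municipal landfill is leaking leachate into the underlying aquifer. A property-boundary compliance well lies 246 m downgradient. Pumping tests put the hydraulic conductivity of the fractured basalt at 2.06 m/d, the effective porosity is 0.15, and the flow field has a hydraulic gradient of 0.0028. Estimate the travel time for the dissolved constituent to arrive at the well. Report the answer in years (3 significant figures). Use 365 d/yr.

17.5 years

q = Ki = 2.06 × 0.0028 = 0.005768 m/d
Seepage velocity v = q / n = 0.005768 / 0.15 = 0.03845 m/d
t = L / v = 246 / 0.03845 = 6397 d
   = 6397 / 365 = 17.5 yr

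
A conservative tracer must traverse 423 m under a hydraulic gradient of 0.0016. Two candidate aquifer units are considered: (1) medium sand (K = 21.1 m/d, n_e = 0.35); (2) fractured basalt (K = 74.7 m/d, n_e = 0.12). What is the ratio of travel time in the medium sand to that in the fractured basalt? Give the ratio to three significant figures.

Unit 1 (medium sand): v = 21.1×0.0016/0.35 = 0.09646 m/d, t = 423/0.09646 = 4385 d
Unit 2 (fractured basalt): v = 74.7×0.0016/0.12 = 0.9960 m/d, t = 423/0.9960 = 424.7 d
t(medium sand) / t(fractured basalt) = 4385/424.7 = 10.3

10.3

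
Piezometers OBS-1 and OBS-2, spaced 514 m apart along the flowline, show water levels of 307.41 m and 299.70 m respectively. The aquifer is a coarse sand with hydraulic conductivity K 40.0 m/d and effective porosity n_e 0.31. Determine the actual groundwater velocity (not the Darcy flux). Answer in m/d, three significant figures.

Hydraulic gradient i = (307.41 − 299.70) / 514 = 7.71 / 514 = 0.01500
q = Ki = 40.0 × 0.01500 = 0.6000 m/d
Seepage velocity v = q / n = 0.6000 / 0.31 = 1.935 m/d

1.94 m/d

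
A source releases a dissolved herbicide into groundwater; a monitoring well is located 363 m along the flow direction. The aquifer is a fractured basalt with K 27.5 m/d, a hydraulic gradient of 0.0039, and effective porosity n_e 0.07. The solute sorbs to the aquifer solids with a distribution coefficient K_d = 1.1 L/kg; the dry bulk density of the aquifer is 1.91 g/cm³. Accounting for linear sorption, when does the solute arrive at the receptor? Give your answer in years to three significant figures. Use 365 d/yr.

20.1 years

q = Ki = 27.5 × 0.0039 = 0.1073 m/d
v = Ki/n = 27.5·0.0039/0.07 = 1.532 m/d
Retardation R = 1 + ρ_b·K_d/n = 1 + 1.91×1.1/0.07 = 31.01
Contaminant velocity v_c = v/R = 1.532/31.01 = 0.04940 m/d
t = L/v_c = 363/0.04940 = 7348 d
   = 7348/365 = 20.1 yr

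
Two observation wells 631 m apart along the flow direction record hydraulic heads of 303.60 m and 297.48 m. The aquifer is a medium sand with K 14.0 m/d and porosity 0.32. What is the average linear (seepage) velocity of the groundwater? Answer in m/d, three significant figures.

Hydraulic gradient i = (303.60 − 297.48) / 631 = 6.12 / 631 = 0.009699
Specific discharge q = 14.0 × 0.009699 = 0.1358 m/d
Seepage velocity v = q / n = 0.1358 / 0.32 = 0.4243 m/d

0.424 m/d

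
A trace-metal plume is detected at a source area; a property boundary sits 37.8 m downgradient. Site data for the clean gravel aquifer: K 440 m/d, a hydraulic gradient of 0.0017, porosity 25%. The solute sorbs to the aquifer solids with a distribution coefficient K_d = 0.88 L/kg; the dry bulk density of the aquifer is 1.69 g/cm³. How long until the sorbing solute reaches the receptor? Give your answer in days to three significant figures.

87.8 days

q = Ki = 440 × 0.0017 = 0.7480 m/d
Average linear velocity = 0.7480 / 0.25 = 2.992 m/d
Retardation R = 1 + ρ_b·K_d/n = 1 + 1.69×0.88/0.25 = 6.949
Contaminant velocity v_c = v/R = 2.992/6.949 = 0.4306 m/d
t = L/v_c = 37.8/0.4306 = 87.79 d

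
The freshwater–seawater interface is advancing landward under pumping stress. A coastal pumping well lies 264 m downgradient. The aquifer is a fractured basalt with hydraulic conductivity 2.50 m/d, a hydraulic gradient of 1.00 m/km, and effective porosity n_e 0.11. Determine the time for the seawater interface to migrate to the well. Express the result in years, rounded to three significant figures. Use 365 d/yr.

31.8 years

Darcy flux q = K·i = 2.50 × 0.0010 = 0.002500 m/d
v_s = q/n_e = 0.002500/0.11 = 0.02273 m/d
t = L / v = 264 / 0.02273 = 11620 d
   = 11620 / 365 = 31.8 yr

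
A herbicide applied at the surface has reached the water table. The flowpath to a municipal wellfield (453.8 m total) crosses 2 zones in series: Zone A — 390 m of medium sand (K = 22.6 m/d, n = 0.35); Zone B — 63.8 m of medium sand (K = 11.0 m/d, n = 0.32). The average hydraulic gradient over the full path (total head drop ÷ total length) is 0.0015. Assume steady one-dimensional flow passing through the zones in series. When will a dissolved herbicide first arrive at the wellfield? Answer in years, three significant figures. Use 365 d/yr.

For zones in series the flux q is common to all zones; the equivalent conductivity is the harmonic (thickness-weighted) mean, K_eq = L_total / Σ(L_j/K_j).
Σ(L/K) = 390/22.6 + 63.8/11.0 = 17.26 + 5.800 = 23.06 d
K_eq = L_total / Σ(L/K) = 453.8 / 23.06 = 19.68 m/d
q = K_eq · i = 19.68 × 0.0015 = 0.02952 m/d (same in every zone)
Zone A: v = q/n = 0.02952/0.35 = 0.08435 m/d → t_A = 390/0.08435 = 4624 d
Zone B: v = q/n = 0.02952/0.32 = 0.09226 m/d → t_B = 63.8/0.09226 = 691.5 d
Total t = 4624 + 691.5 = 5315 d
   = 5315 / 365 = 14.6 yr

14.6 years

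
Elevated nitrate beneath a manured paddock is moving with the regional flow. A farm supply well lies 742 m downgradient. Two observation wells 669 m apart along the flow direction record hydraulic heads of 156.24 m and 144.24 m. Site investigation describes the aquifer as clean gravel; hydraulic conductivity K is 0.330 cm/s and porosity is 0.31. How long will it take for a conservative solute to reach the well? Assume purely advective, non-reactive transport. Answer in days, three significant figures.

Hydraulic gradient i = (156.24 − 144.24) / 669 = 12.00 / 669 = 0.01794
K = 0.330 cm/s × 864 = 285.1 m/d
q = Ki = 285.1 × 0.01794 = 5.114 m/d
Seepage velocity v = q / n = 5.114 / 0.31 = 16.50 m/d
t = L / v = 742 / 16.50 = 44.98 d

45.0 days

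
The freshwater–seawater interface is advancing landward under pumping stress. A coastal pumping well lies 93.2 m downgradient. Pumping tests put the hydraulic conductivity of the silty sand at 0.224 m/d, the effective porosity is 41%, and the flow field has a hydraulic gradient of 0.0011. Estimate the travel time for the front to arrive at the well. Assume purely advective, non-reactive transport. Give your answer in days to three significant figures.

155000 days

q = Ki = 0.224 × 0.0011 = 2.464e-4 m/d
Average linear velocity = 2.464e-4 / 0.41 = 6.010e-4 m/d
t = L / v = 93.2 / 6.010e-4 = 155100 d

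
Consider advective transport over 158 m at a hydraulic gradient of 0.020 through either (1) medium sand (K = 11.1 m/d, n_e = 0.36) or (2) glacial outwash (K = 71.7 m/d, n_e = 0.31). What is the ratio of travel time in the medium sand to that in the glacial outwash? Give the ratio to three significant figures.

7.50

Unit 1 (medium sand): v = 11.1×0.020/0.36 = 0.6167 m/d, t = 158/0.6167 = 256.2 d
Unit 2 (glacial outwash): v = 71.7×0.020/0.31 = 4.626 m/d, t = 158/4.626 = 34.16 d
t(medium sand) / t(glacial outwash) = 256.2/34.16 = 7.50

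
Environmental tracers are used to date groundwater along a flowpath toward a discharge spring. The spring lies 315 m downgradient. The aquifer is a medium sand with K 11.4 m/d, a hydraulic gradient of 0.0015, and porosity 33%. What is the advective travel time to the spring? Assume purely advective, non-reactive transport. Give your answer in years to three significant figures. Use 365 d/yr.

Specific discharge q = 11.4 × 0.0015 = 0.01710 m/d
Seepage velocity v = q / n = 0.01710 / 0.33 = 0.05182 m/d
t = L / v = 315 / 0.05182 = 6079 d
   = 6079 / 365 = 16.7 yr

16.7 years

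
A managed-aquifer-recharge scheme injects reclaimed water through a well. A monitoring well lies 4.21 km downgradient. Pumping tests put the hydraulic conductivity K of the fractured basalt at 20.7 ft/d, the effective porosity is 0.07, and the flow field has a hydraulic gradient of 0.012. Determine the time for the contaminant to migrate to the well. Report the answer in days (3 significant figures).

3890 days

K = 20.7 ft/d × 0.3048 = 6.309 m/d
Darcy flux q = K·i = 6.309 × 0.012 = 0.07571 m/d
Seepage velocity v = q / n = 0.07571 / 0.07 = 1.082 m/d
L = 4.21 km = 4210 m
t = L / v = 4210 / 1.082 = 3892 d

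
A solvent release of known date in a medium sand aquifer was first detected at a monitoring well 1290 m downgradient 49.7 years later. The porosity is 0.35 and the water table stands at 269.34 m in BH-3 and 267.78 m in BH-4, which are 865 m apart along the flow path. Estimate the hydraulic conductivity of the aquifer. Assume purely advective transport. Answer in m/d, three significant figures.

Hydraulic gradient i = (269.34 − 267.78) / 865 = 1.56 / 865 = 0.001803
t = 49.7 years = 18140 d
v = L / t = 1290 / 18140 = 0.07111 m/d
K = v · n / i = 0.07111 × 0.35 / 0.001803 = 13.8 m/d

13.8 m/d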